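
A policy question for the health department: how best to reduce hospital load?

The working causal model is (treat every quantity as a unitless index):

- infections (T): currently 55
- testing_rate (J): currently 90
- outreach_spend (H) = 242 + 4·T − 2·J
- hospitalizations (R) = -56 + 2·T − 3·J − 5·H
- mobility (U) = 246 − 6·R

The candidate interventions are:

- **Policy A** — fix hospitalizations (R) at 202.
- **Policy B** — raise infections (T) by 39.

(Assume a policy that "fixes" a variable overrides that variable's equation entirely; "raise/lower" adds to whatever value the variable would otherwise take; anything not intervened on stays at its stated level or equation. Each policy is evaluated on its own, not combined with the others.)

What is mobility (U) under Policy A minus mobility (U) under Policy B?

Policy A (R := 202):
  T = 55
  J = 90
  H = 242 + 4·55 − 2·90 = 282
  R = 202
  U = 246 − 6·202 = -966
Policy B (T + 39):
  T = 55 + 39 = 94
  J = 90
  H = 242 + 4·94 − 2·90 = 438
  R = -56 + 2·94 − 3·90 − 5·438 = -2328
  U = 246 − 6·(-2328) = 14214
U: -966 − 14214 = -15180

-15180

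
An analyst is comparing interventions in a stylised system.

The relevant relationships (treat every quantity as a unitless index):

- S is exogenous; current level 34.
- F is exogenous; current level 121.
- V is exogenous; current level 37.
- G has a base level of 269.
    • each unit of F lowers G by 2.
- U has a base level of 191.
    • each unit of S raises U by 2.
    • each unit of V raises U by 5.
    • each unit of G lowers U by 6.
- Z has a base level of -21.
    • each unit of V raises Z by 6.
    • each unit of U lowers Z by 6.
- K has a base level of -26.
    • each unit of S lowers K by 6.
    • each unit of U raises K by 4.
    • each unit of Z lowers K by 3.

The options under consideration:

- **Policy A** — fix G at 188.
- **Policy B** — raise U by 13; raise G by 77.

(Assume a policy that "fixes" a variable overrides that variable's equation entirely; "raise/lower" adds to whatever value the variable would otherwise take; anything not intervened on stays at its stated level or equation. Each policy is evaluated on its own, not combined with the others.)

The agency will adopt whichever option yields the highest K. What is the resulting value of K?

Policy A (G := 188):
  S = 34
  F = 121
  V = 37
  G = 188
  U = 191 + 2·34 + 5·37 − 6·188 = -684
  Z = -21 + 6·37 − 6·(-684) = 4305
  K = -26 − 6·34 + 4·(-684) − 3·4305 = -15881
Policy B (U + 13, G + 77):
  S = 34
  F = 121
  V = 37
  G = 269 − 2·121 (+77 from intervention) = 104
  U = 191 + 2·34 + 5·37 − 6·104 (+13 from intervention) = -167
  Z = -21 + 6·37 − 6·(-167) = 1203
  K = -26 − 6·34 + 4·(-167) − 3·1203 = -4507
Comparing — Policy A: K=-15881, Policy B: K=-4507. Highest is -4507 (Policy B).

-4507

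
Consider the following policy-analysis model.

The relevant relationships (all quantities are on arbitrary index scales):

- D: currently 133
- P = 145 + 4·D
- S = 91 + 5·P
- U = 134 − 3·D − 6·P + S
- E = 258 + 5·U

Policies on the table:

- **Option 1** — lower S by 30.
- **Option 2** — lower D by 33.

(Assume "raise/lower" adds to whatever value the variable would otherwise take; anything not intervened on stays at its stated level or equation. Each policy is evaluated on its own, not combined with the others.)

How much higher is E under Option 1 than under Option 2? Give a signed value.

Option 1 (S − 30):
  D = 133
  P = 145 + 4·133 = 677
  S = 91 + 5·677 (−30 from intervention) = 3446
  U = 134 − 3·133 − 6·677 + 3446 = -881
  E = 258 + 5·(-881) = -4147
Option 2 (D − 33):
  D = 133 − 33 = 100
  P = 145 + 4·100 = 545
  S = 91 + 5·545 = 2816
  U = 134 − 3·100 − 6·545 + 2816 = -620
  E = 258 + 5·(-620) = -2842
E: -4147 − (-2842) = -1305

-1305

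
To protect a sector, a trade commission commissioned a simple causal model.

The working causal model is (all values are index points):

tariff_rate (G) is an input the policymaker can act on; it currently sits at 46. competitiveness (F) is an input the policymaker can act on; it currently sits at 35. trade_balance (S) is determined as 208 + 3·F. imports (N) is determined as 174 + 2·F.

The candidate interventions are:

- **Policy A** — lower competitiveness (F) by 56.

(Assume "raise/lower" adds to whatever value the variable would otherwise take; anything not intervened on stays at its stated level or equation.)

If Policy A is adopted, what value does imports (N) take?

Policy A (F − 56):
  F = 35 − 56 = -21
  N = 174 + 2·(-21) = 132

132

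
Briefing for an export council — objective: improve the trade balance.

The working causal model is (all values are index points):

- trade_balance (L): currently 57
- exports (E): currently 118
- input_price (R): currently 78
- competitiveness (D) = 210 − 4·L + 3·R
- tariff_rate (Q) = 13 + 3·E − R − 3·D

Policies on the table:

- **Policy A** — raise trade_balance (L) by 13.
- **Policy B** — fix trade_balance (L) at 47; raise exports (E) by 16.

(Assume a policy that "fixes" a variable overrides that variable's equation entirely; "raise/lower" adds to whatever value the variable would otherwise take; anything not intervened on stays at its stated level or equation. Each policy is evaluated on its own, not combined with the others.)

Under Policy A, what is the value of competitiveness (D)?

164

Policy A (L + 13):
  L = 57 + 13 = 70
  R = 78
  D = 210 − 4·70 + 3·78 = 164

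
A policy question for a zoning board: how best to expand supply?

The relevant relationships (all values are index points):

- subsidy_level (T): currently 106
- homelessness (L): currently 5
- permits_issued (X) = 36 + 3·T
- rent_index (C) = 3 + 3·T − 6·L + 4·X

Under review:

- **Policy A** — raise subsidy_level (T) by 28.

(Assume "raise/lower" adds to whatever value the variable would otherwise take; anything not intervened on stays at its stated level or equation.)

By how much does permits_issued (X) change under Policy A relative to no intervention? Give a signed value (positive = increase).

Baseline:
  T = 106
  X = 36 + 3·106 = 354
Policy A (T + 28):
  T = 106 + 28 = 134
  X = 36 + 3·134 = 438
Change in X: 438 − 354 = 84

84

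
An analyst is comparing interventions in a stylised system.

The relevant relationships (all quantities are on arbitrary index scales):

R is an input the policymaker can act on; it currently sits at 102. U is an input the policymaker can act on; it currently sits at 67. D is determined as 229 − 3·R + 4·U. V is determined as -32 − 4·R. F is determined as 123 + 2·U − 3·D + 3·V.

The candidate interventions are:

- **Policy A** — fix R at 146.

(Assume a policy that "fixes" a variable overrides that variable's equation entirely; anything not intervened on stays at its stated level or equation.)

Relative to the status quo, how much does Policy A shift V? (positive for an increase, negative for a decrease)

Baseline:
  R = 102
  V = -32 − 4·102 = -440
Policy A (R := 146):
  R = 146
  V = -32 − 4·146 = -616
Change in V: -616 − (-440) = -176

-176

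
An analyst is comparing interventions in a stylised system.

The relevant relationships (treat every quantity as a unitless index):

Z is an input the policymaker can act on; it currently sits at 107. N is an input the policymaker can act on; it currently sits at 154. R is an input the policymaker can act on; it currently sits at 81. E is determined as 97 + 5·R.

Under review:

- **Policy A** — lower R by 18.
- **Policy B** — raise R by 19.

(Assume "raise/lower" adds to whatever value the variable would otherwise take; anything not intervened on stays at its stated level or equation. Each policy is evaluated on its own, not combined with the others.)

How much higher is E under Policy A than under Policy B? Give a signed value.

Policy A (R − 18):
  R = 81 − 18 = 63
  E = 97 + 5·63 = 412
Policy B (R + 19):
  R = 81 + 19 = 100
  E = 97 + 5·100 = 597
E: 412 − 597 = -185

-185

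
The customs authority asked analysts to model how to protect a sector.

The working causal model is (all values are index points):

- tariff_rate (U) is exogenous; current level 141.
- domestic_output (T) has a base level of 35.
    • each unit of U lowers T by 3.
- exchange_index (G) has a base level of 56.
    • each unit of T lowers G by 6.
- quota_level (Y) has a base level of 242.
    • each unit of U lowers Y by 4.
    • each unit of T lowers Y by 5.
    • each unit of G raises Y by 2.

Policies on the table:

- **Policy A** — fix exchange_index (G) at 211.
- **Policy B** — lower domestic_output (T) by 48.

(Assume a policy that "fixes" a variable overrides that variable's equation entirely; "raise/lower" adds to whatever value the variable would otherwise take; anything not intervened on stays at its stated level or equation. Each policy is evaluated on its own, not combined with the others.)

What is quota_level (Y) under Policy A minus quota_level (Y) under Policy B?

Policy A (G := 211):
  U = 141
  T = 35 − 3·141 = -388
  G = 211
  Y = 242 − 4·141 − 5·(-388) + 2·211 = 2040
Policy B (T − 48):
  U = 141
  T = 35 − 3·141 (−48 from intervention) = -436
  G = 56 − 6·(-436) = 2672
  Y = 242 − 4·141 − 5·(-436) + 2·2672 = 7202
Y: 2040 − 7202 = -5162

-5162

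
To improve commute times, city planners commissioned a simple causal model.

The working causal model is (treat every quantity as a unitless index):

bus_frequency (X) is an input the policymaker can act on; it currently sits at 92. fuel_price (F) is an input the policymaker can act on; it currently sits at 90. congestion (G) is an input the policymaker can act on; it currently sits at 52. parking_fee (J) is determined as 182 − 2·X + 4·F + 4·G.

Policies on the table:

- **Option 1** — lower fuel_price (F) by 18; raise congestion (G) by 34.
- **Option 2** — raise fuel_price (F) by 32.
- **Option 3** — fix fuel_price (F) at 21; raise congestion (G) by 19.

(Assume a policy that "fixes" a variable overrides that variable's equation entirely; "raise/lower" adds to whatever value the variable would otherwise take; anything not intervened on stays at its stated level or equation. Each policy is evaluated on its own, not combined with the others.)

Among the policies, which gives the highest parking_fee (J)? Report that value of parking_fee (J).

694

Option 1 (F − 18, G + 34):
  X = 92
  F = 90 − 18 = 72
  G = 52 + 34 = 86
  J = 182 − 2·92 + 4·72 + 4·86 = 630
Option 2 (F + 32):
  X = 92
  F = 90 + 32 = 122
  G = 52
  J = 182 − 2·92 + 4·122 + 4·52 = 694
Option 3 (F := 21, G + 19):
  X = 92
  F = 21
  G = 52 + 19 = 71
  J = 182 − 2·92 + 4·21 + 4·71 = 366
Comparing — Option 1: J=630, Option 2: J=694, Option 3: J=366. Highest is 694 (Option 2).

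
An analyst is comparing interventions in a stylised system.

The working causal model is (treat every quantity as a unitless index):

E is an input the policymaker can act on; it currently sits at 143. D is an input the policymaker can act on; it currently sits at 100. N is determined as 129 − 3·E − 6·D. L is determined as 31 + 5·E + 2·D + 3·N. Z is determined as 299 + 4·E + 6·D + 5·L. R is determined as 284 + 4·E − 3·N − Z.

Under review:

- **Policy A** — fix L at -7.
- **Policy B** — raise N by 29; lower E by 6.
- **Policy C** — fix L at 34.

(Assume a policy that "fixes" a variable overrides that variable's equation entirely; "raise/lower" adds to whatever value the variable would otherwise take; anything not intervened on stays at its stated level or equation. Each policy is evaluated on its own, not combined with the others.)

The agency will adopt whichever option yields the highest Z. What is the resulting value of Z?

1641

Policy A (L := -7):
  E = 143
  D = 100
  N = 129 − 3·143 − 6·100 = -900
  L = -7
  Z = 299 + 4·143 + 6·100 + 5·(-7) = 1436
Policy B (N + 29, E − 6):
  E = 143 − 6 = 137
  D = 100
  N = 129 − 3·137 − 6·100 (+29 from intervention) = -853
  L = 31 + 5·137 + 2·100 + 3·(-853) = -1643
  Z = 299 + 4·137 + 6·100 + 5·(-1643) = -6768
Policy C (L := 34):
  E = 143
  D = 100
  N = 129 − 3·143 − 6·100 = -900
  L = 34
  Z = 299 + 4·143 + 6·100 + 5·34 = 1641
Comparing — Policy A: Z=1436, Policy B: Z=-6768, Policy C: Z=1641. Highest is 1641 (Policy C).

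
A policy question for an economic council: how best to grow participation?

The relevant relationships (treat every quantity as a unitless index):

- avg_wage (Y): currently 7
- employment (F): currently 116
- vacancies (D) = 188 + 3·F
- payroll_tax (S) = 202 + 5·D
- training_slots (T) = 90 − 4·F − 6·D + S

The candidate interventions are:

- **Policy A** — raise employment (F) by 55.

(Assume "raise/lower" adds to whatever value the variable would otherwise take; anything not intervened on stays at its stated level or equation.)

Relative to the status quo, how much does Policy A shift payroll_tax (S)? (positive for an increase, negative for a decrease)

825

Baseline:
  F = 116
  D = 188 + 3·116 = 536
  S = 202 + 5·536 = 2882
Policy A (F + 55):
  F = 116 + 55 = 171
  D = 188 + 3·171 = 701
  S = 202 + 5·701 = 3707
Change in S: 3707 − 2882 = 825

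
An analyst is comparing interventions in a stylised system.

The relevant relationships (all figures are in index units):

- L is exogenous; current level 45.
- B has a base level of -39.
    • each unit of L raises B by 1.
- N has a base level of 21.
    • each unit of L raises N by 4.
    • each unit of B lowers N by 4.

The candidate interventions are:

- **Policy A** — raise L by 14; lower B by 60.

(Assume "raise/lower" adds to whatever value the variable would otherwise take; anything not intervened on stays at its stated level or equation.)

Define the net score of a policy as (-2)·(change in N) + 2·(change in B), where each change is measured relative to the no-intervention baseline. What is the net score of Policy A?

Baseline:
  L = 45
  B = -39 + 45 = 6
  N = 21 + 4·45 − 4·6 = 177
Policy A (L + 14, B − 60):
  L = 45 + 14 = 59
  B = -39 + 59 (−60 from intervention) = -40
  N = 21 + 4·59 − 4·(-40) = 417
ΔN = 417 − 177 = 240; ΔB = -40 − 6 = -46
Score = (-2)·240 + 2·(-46) = -572

-572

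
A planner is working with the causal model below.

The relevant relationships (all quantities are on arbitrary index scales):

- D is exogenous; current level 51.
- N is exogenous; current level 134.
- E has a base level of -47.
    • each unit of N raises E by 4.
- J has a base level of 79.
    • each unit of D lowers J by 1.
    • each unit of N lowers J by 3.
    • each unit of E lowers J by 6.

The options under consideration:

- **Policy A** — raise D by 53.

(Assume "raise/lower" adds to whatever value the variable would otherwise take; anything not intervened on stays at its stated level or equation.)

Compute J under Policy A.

-3361

Policy A (D + 53):
  D = 51 + 53 = 104
  N = 134
  E = -47 + 4·134 = 489
  J = 79 − 104 − 3·134 − 6·489 = -3361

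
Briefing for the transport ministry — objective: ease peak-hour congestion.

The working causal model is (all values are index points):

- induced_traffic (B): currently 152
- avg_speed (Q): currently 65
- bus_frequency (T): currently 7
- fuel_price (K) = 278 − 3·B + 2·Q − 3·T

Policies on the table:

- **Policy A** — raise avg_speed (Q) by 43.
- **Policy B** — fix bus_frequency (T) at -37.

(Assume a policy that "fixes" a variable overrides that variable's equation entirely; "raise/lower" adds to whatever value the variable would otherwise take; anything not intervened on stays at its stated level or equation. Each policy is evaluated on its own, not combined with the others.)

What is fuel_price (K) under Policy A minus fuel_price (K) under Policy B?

-46

Policy A (Q + 43):
  B = 152
  Q = 65 + 43 = 108
  T = 7
  K = 278 − 3·152 + 2·108 − 3·7 = 17
Policy B (T := -37):
  B = 152
  Q = 65
  T = -37
  K = 278 − 3·152 + 2·65 − 3·(-37) = 63
K: 17 − 63 = -46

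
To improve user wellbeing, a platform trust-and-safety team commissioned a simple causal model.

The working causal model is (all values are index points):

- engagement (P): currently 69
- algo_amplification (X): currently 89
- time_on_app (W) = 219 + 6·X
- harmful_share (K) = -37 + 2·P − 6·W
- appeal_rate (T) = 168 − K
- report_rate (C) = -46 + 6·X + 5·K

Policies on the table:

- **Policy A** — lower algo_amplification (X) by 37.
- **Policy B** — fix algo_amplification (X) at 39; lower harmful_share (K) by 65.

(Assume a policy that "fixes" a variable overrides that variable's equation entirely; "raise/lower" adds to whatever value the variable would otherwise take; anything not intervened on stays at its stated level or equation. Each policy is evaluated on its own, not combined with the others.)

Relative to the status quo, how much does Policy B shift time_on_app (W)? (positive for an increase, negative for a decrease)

-300

Baseline:
  X = 89
  W = 219 + 6·89 = 753
Policy B (X := 39, K − 65):
  X = 39
  W = 219 + 6·39 = 453
Change in W: 453 − 753 = -300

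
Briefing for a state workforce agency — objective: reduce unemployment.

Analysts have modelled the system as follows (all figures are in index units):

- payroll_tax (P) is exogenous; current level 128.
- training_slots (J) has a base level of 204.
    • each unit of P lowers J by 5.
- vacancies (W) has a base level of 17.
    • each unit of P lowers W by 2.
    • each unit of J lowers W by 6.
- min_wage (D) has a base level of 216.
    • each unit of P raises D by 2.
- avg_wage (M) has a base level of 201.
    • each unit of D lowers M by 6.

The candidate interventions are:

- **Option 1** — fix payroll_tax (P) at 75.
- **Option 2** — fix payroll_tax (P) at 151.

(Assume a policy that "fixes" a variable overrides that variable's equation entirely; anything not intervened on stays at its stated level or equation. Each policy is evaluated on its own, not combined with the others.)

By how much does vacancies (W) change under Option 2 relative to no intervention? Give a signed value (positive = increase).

644

Baseline:
  P = 128
  J = 204 − 5·128 = -436
  W = 17 − 2·128 − 6·(-436) = 2377
Option 2 (P := 151):
  P = 151
  J = 204 − 5·151 = -551
  W = 17 − 2·151 − 6·(-551) = 3021
Change in W: 3021 − 2377 = 644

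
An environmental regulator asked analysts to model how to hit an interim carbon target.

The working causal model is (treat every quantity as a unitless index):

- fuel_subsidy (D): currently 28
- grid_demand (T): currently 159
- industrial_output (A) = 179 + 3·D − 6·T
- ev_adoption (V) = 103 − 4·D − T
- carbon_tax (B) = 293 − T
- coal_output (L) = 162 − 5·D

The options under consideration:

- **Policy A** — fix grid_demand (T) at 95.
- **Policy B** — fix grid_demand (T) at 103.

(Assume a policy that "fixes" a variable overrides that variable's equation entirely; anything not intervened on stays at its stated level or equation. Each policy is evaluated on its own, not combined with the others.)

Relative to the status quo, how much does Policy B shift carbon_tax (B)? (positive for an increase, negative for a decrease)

56

Baseline:
  T = 159
  B = 293 − 159 = 134
Policy B (T := 103):
  T = 103
  B = 293 − 103 = 190
Change in B: 190 − 134 = 56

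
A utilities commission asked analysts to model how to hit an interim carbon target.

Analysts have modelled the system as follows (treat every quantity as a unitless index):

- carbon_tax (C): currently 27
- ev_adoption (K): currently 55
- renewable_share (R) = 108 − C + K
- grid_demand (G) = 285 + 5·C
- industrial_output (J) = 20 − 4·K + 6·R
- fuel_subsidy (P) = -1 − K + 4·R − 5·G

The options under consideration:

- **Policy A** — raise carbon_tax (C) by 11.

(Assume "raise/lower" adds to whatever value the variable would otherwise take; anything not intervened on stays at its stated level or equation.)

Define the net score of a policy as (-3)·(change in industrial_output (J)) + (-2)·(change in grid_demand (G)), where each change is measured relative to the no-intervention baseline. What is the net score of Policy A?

88

Baseline:
  C = 27
  K = 55
  R = 108 − 27 + 55 = 136
  G = 285 + 5·27 = 420
  J = 20 − 4·55 + 6·136 = 616
Policy A (C + 11):
  C = 27 + 11 = 38
  K = 55
  R = 108 − 38 + 55 = 125
  G = 285 + 5·38 = 475
  J = 20 − 4·55 + 6·125 = 550
ΔJ = 550 − 616 = -66; ΔG = 475 − 420 = 55
Score = (-3)·(-66) + (-2)·55 = 88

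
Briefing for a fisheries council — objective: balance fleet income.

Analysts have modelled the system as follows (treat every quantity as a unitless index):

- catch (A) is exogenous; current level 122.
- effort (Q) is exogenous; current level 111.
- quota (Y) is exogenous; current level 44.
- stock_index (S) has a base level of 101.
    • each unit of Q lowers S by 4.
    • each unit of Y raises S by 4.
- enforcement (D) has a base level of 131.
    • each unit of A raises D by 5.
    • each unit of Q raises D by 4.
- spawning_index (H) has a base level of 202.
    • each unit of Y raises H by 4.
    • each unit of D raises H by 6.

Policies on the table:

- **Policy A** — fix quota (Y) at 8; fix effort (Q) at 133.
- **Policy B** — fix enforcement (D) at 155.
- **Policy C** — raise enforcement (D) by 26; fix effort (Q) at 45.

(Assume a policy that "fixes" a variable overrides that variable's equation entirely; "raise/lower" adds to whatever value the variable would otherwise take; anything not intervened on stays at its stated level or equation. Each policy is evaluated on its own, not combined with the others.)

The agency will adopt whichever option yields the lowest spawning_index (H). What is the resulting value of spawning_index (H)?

1308

Policy A (Y := 8, Q := 133):
  A = 122
  Q = 133
  Y = 8
  D = 131 + 5·122 + 4·133 = 1273
  H = 202 + 4·8 + 6·1273 = 7872
Policy B (D := 155):
  A = 122
  Q = 111
  Y = 44
  D = 155
  H = 202 + 4·44 + 6·155 = 1308
Policy C (D + 26, Q := 45):
  A = 122
  Q = 45
  Y = 44
  D = 131 + 5·122 + 4·45 (+26 from intervention) = 947
  H = 202 + 4·44 + 6·947 = 6060
Comparing — Policy A: H=7872, Policy B: H=1308, Policy C: H=6060. Lowest is 1308 (Policy B).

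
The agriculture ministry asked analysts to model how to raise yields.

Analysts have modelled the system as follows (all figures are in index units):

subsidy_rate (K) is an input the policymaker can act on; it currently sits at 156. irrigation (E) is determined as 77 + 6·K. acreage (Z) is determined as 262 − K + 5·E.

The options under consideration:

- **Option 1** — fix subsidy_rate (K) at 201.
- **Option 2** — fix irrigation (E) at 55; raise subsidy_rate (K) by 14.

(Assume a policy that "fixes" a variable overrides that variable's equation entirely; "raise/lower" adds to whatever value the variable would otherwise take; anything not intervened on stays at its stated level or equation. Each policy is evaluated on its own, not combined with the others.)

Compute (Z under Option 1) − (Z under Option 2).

6109

Option 1 (K := 201):
  K = 201
  E = 77 + 6·201 = 1283
  Z = 262 − 201 + 5·1283 = 6476
Option 2 (E := 55, K + 14):
  K = 156 + 14 = 170
  E = 55
  Z = 262 − 170 + 5·55 = 367
Z: 6476 − 367 = 6109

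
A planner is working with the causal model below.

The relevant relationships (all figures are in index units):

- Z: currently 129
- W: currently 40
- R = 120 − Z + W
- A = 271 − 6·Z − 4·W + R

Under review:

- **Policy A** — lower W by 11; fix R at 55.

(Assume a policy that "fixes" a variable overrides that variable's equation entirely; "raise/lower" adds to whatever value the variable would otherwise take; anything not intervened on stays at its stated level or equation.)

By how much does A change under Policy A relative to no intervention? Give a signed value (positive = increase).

68

Baseline:
  Z = 129
  W = 40
  R = 120 − 129 + 40 = 31
  A = 271 − 6·129 − 4·40 + 31 = -632
Policy A (W − 11, R := 55):
  Z = 129
  W = 40 − 11 = 29
  R = 55
  A = 271 − 6·129 − 4·29 + 55 = -564
Change in A: -564 − (-632) = 68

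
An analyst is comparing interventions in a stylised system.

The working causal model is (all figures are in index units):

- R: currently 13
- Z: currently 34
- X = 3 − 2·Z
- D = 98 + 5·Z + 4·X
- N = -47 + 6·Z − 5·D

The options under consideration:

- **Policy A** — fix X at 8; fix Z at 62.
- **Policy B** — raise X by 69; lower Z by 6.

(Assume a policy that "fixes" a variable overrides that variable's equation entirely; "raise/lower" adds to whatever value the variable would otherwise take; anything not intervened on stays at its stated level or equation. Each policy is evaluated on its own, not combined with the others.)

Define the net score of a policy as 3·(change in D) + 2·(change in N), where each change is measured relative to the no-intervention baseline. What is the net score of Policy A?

-2688

Baseline:
  Z = 34
  X = 3 − 2·34 = -65
  D = 98 + 5·34 + 4·(-65) = 8
  N = -47 + 6·34 − 5·8 = 117
Policy A (X := 8, Z := 62):
  Z = 62
  X = 8
  D = 98 + 5·62 + 4·8 = 440
  N = -47 + 6·62 − 5·440 = -1875
ΔD = 440 − 8 = 432; ΔN = -1875 − 117 = -1992
Score = 3·432 + 2·(-1992) = -2688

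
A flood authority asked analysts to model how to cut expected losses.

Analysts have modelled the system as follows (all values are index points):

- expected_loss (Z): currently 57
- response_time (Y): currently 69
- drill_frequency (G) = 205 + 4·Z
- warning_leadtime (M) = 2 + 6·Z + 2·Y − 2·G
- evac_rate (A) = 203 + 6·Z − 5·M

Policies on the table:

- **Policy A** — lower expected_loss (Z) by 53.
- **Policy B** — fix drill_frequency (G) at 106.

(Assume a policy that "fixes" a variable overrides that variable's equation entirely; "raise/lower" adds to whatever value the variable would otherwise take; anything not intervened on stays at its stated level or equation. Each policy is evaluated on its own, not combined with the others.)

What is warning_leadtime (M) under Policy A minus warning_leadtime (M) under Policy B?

Policy A (Z − 53):
  Z = 57 − 53 = 4
  Y = 69
  G = 205 + 4·4 = 221
  M = 2 + 6·4 + 2·69 − 2·221 = -278
Policy B (G := 106):
  Z = 57
  Y = 69
  G = 106
  M = 2 + 6·57 + 2·69 − 2·106 = 270
M: -278 − 270 = -548

-548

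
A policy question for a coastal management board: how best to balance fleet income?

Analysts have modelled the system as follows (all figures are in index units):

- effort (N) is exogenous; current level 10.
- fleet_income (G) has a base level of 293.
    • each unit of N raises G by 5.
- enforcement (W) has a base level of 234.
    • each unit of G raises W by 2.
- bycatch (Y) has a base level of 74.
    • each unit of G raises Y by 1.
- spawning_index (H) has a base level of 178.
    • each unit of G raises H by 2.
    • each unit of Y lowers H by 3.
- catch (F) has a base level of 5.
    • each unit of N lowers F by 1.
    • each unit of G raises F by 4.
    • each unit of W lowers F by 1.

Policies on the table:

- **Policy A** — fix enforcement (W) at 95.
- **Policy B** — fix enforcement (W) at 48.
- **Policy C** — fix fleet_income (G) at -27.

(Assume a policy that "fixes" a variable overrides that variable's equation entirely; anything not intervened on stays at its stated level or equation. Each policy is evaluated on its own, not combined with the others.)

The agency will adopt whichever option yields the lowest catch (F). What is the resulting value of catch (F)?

Policy A (W := 95):
  N = 10
  G = 293 + 5·10 = 343
  W = 95
  F = 5 − 10 + 4·343 − 95 = 1272
Policy B (W := 48):
  N = 10
  G = 293 + 5·10 = 343
  W = 48
  F = 5 − 10 + 4·343 − 48 = 1319
Policy C (G := -27):
  N = 10
  G = -27
  W = 234 + 2·(-27) = 180
  F = 5 − 10 + 4·(-27) − 180 = -293
Comparing — Policy A: F=1272, Policy B: F=1319, Policy C: F=-293. Lowest is -293 (Policy C).

-293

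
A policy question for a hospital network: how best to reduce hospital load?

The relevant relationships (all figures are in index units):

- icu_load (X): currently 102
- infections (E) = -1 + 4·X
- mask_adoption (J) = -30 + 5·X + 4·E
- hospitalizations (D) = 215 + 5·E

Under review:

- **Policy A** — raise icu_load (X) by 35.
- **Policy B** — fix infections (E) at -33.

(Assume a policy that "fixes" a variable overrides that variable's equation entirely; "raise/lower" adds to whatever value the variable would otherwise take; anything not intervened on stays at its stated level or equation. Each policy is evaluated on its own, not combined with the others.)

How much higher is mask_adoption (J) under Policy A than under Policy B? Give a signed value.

Policy A (X + 35):
  X = 102 + 35 = 137
  E = -1 + 4·137 = 547
  J = -30 + 5·137 + 4·547 = 2843
Policy B (E := -33):
  X = 102
  E = -33
  J = -30 + 5·102 + 4·(-33) = 348
J: 2843 − 348 = 2495

2495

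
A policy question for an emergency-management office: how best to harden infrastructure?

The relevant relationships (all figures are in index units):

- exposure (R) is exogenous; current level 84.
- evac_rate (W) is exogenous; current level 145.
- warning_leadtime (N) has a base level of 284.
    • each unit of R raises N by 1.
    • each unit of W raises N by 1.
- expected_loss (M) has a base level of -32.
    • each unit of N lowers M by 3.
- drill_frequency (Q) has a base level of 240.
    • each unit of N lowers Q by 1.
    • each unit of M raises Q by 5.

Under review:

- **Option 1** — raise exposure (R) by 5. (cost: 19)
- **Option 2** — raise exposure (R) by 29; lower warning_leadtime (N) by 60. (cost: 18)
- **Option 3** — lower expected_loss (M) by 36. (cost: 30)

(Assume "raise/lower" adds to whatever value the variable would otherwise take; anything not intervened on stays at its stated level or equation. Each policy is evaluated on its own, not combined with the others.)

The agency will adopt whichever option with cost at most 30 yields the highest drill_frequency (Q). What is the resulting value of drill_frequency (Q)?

Option 1 (R + 5):
  R = 84 + 5 = 89
  W = 145
  N = 284 + 89 + 145 = 518
  M = -32 − 3·518 = -1586
  Q = 240 − 518 + 5·(-1586) = -8208
Option 2 (R + 29, N − 60):
  R = 84 + 29 = 113
  W = 145
  N = 284 + 113 + 145 (−60 from intervention) = 482
  M = -32 − 3·482 = -1478
  Q = 240 − 482 + 5·(-1478) = -7632
Option 3 (M − 36):
  R = 84
  W = 145
  N = 284 + 84 + 145 = 513
  M = -32 − 3·513 (−36 from intervention) = -1607
  Q = 240 − 513 + 5·(-1607) = -8308
Comparing — Option 1: Q=-8208, Option 2: Q=-7632, Option 3: Q=-8308. Highest is -7632 (Option 2).

-7632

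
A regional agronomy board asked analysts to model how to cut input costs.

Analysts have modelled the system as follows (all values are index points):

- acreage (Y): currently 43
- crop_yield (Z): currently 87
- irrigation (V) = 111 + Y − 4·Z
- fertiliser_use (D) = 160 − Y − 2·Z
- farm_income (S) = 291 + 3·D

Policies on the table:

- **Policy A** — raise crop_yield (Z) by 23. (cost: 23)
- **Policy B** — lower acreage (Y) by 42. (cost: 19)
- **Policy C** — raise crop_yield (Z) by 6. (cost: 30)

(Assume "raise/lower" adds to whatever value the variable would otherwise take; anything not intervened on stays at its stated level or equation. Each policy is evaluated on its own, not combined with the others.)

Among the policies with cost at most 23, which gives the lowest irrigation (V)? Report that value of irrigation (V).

-286

Policy A (Z + 23):
  Y = 43
  Z = 87 + 23 = 110
  V = 111 + 43 − 4·110 = -286
Policy B (Y − 42):
  Y = 43 − 42 = 1
  Z = 87
  V = 111 + 1 − 4·87 = -236
Comparing — Policy A: V=-286, Policy B: V=-236. Lowest is -286 (Policy A).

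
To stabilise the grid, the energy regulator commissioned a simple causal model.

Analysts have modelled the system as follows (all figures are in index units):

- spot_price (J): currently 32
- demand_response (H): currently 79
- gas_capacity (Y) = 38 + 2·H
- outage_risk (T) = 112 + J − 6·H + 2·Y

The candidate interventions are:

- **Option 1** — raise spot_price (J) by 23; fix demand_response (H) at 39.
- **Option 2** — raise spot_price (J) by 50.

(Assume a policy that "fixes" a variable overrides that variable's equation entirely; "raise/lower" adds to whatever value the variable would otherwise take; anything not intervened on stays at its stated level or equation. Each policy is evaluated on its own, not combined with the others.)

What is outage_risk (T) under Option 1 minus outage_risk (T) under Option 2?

53

Option 1 (J + 23, H := 39):
  J = 32 + 23 = 55
  H = 39
  Y = 38 + 2·39 = 116
  T = 112 + 55 − 6·39 + 2·116 = 165
Option 2 (J + 50):
  J = 32 + 50 = 82
  H = 79
  Y = 38 + 2·79 = 196
  T = 112 + 82 − 6·79 + 2·196 = 112
T: 165 − 112 = 53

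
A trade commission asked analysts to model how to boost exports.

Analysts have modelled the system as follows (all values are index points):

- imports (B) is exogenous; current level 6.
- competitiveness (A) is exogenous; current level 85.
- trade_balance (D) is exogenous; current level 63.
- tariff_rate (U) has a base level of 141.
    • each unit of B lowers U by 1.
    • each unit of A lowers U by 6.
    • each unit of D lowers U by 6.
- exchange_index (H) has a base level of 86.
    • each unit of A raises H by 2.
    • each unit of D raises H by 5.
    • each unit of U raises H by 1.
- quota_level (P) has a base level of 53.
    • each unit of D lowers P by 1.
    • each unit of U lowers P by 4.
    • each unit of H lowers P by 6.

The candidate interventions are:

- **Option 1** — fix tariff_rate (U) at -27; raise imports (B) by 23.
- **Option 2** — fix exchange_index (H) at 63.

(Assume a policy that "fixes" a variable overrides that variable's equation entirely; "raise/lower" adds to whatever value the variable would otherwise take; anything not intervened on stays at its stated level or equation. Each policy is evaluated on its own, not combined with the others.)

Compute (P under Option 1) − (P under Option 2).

-5790

Option 1 (U := -27, B + 23):
  B = 6 + 23 = 29
  A = 85
  D = 63
  U = -27
  H = 86 + 2·85 + 5·63 + (-27) = 544
  P = 53 − 63 − 4·(-27) − 6·544 = -3166
Option 2 (H := 63):
  B = 6
  A = 85
  D = 63
  U = 141 − 6 − 6·85 − 6·63 = -753
  H = 63
  P = 53 − 63 − 4·(-753) − 6·63 = 2624
P: -3166 − 2624 = -5790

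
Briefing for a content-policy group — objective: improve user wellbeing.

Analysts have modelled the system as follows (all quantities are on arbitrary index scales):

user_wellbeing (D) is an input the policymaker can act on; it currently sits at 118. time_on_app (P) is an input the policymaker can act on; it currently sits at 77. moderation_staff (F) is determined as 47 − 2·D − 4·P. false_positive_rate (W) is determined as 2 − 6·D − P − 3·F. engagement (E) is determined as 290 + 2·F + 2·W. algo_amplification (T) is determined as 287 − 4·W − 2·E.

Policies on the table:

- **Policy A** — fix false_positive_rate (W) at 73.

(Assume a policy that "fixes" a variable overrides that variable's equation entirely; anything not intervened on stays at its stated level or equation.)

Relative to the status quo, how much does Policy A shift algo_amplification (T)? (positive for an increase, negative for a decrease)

Baseline:
  D = 118
  P = 77
  F = 47 − 2·118 − 4·77 = -497
  W = 2 − 6·118 − 77 − 3·(-497) = 708
  E = 290 + 2·(-497) + 2·708 = 712
  T = 287 − 4·708 − 2·712 = -3969
Policy A (W := 73):
  D = 118
  P = 77
  F = 47 − 2·118 − 4·77 = -497
  W = 73
  E = 290 + 2·(-497) + 2·73 = -558
  T = 287 − 4·73 − 2·(-558) = 1111
Change in T: 1111 − (-3969) = 5080

5080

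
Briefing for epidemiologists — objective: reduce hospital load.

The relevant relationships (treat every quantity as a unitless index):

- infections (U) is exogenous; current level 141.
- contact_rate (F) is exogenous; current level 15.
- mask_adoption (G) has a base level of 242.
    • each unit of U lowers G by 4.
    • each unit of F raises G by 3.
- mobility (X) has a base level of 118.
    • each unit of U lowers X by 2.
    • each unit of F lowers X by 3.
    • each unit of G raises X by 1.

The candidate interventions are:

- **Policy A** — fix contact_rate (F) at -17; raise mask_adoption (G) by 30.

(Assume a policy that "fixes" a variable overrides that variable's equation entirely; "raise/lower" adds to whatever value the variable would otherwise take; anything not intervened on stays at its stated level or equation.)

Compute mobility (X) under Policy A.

Policy A (F := -17, G + 30):
  U = 141
  F = -17
  G = 242 − 4·141 + 3·(-17) (+30 from intervention) = -343
  X = 118 − 2·141 − 3·(-17) + (-343) = -456

-456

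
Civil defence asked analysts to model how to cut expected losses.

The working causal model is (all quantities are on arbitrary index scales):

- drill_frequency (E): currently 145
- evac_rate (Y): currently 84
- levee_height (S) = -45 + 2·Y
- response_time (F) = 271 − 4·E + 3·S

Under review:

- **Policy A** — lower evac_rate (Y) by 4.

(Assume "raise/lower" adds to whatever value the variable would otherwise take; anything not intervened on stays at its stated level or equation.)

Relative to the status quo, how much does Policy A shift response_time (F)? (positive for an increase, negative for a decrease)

Baseline:
  E = 145
  Y = 84
  S = -45 + 2·84 = 123
  F = 271 − 4·145 + 3·123 = 60
Policy A (Y − 4):
  E = 145
  Y = 84 − 4 = 80
  S = -45 + 2·80 = 115
  F = 271 − 4·145 + 3·115 = 36
Change in F: 36 − 60 = -24

-24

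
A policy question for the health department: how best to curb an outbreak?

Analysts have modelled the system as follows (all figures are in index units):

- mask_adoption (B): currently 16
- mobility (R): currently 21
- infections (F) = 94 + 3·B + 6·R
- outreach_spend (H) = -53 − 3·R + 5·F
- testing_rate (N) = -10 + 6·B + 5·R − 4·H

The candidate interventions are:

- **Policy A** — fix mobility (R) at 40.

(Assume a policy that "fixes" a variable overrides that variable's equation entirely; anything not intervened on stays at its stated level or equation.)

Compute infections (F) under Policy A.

382

Policy A (R := 40):
  B = 16
  R = 40
  F = 94 + 3·16 + 6·40 = 382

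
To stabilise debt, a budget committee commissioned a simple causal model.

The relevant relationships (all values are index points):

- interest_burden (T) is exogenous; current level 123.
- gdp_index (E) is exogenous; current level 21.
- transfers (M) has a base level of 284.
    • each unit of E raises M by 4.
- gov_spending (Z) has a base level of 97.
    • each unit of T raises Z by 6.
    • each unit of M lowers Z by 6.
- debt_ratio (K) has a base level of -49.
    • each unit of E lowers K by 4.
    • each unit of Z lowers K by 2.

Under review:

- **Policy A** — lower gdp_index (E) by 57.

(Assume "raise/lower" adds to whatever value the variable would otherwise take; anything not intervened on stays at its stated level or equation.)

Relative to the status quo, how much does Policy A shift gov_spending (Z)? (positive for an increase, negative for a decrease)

Baseline:
  T = 123
  E = 21
  M = 284 + 4·21 = 368
  Z = 97 + 6·123 − 6·368 = -1373
Policy A (E − 57):
  T = 123
  E = 21 − 57 = -36
  M = 284 + 4·(-36) = 140
  Z = 97 + 6·123 − 6·140 = -5
Change in Z: -5 − (-1373) = 1368

1368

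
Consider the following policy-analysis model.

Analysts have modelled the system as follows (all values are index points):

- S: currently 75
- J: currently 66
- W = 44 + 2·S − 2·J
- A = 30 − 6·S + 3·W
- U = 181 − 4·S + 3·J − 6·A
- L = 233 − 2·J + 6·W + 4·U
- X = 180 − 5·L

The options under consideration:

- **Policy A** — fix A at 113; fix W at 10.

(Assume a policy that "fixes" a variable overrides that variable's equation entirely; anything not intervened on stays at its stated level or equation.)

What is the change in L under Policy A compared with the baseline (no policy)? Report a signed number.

Baseline:
  S = 75
  J = 66
  W = 44 + 2·75 − 2·66 = 62
  A = 30 − 6·75 + 3·62 = -234
  U = 181 − 4·75 + 3·66 − 6·(-234) = 1483
  L = 233 − 2·66 + 6·62 + 4·1483 = 6405
Policy A (A := 113, W := 10):
  S = 75
  J = 66
  W = 10
  A = 113
  U = 181 − 4·75 + 3·66 − 6·113 = -599
  L = 233 − 2·66 + 6·10 + 4·(-599) = -2235
Change in L: -2235 − 6405 = -8640

-8640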